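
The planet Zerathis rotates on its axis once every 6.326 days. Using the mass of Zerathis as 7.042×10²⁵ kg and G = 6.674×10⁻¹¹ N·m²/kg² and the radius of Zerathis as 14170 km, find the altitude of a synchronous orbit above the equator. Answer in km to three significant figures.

h_sync ≈ 3.15×10⁵ km

μ = GM = 6.674×10⁻¹¹ × 7.042×10²⁵ = 4.700×10¹⁵ m³/s².
T = 6.326 days = 5.466×10⁵ s.
A synchronous orbit has period T, so by Kepler's third law a = (μT²/4π²)^(1/3).
μT²/4π² = 4.700×10¹⁵ × (5.466×10⁵)² / 39.48 = 3.556×10²⁵ m³.
a = 3.289×10⁸ m = 3.2885×10⁵ km.
Altitude h = a − R = 3.2885×10⁵ − 14170 = 3.1468×10⁵ km.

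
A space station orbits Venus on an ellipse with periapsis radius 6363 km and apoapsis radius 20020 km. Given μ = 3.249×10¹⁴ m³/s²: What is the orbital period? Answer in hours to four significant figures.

Semi-major axis a = (r_p + r_a)/2 = (6363.0 + 20020)/2 = 13192 km = 1.319×10⁷ m.
By Kepler's third law T = 2π√(a³/μ) = 2π × 2.658×10³ = 1.670×10⁴ s.
= 4.639 hours.

T ≈ 4.639 hours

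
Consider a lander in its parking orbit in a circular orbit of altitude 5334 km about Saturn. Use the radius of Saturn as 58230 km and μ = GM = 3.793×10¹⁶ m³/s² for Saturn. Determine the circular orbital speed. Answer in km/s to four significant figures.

v ≈ 24.43 km/s

r = 58230 + 5334 = 63564 km = 6.3564×10⁷ m.
For a circular orbit v = √(μ/r) = √(3.793×10¹⁶ / 6.356×10⁷) = √(5.967×10⁸) = 24430 m/s.
That is 24.43 km/s.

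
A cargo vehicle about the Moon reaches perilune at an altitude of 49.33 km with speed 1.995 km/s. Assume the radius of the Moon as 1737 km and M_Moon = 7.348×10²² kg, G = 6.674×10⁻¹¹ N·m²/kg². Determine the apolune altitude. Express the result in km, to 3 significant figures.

μ = GM = 6.674×10⁻¹¹ × 7.348×10²² = 4.904×10¹² m³/s².
r_p = 1737 + 49.33 = 1786.3 km = 1.786×10⁶ m.
Specific energy ε = v²/2 − μ/r = -7.553×10⁵ J/kg, so a = −μ/(2ε) = 3.246×10⁶ m.
The apsides satisfy r_p + r_a = 2a, so the apolune radius is 2a − r_p = 4.706×10⁶ m = 4706.4 km.
Apolune altitude = 4706.4 − 1737 = 2969.4 km.

apolune altitude ≈ 2970 km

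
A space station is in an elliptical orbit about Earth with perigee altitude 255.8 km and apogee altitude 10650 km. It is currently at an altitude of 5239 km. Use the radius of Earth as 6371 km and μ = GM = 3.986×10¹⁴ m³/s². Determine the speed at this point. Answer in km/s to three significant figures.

r_p = 6371 + 255.8 = 6626.8 km = 6.6268×10⁶ m.
r_a = 6371 + 10650 = 17021 km = 1.7021×10⁷ m.
r = 6371 + 5239 = 11610 km = 1.161×10⁷ m.
Semi-major axis a = (r_p + r_a)/2 = 11824 km = 1.182×10⁷ m.
Vis-viva: v² = μ(2/r − 1/a) = 3.986×10¹⁴ × (1.723×10⁻⁷ − 8.457×10⁻⁸) = 3.495×10⁷ m²/s².
v = 5912 m/s = 5.912 km/s.

v ≈ 5.91 km/s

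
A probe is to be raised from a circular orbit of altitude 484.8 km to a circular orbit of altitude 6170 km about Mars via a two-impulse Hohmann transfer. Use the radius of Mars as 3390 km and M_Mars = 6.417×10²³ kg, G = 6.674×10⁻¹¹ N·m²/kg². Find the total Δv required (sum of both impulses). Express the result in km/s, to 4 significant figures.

Δv_total ≈ 1.151 km/s

μ = GM = 6.674×10⁻¹¹ × 6.417×10²³ = 4.283×10¹³ m³/s².
r₁ = 3390 + 484.8 = 3874.8 km = 3.8748×10⁶ m.
r₂ = 3390 + 6170 = 9560.0 km = 9.5600×10⁶ m.
Transfer ellipse a_t = (r₁ + r₂)/2 = 6.717×10⁶ m.
At r₁: circular v_c1 = √(μ/r₁) = 3325 m/s; transfer-periapsis v_p = √[μ(2/r₁ − 1/a_t)] = 3966 m/s.
Δv₁ = v_p − v_c1 = 641.5 m/s.
At r₂: circular v_c2 = √(μ/r₂) = 2117 m/s; transfer-apoapsis v_a = √[μ(2/r₂ − 1/a_t)] = 1608 m/s.
Δv₂ = v_c2 − v_a = 509.0 m/s.
Total Δv = Δv₁ + Δv₂ = 1151 m/s = 1.151 km/s.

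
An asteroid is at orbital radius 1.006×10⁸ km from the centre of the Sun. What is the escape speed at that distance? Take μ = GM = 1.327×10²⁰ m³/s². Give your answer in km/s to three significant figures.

r = 1.006×10⁸ km = 1.006×10¹¹ m.
Escape speed v_esc = √(2μ/r) = √(2 × 1.327×10²⁰ / 1.006×10¹¹) = √(2.638×10⁹) = 51360 m/s.
= 51.36 km/s.

v_esc ≈ 51.4 km/s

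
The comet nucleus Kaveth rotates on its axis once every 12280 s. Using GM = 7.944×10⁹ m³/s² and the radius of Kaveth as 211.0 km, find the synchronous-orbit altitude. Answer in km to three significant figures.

h_sync ≈ 101 km

A synchronous orbit has period T, so by Kepler's third law a = (μT²/4π²)^(1/3).
μT²/4π² = 7.944×10⁹ × (1.228×10⁴)² / 39.48 = 3.034×10¹⁶ m³.
a = 3.119×10⁵ m = 311.91 km.
Altitude h = a − R = 311.91 − 211.0 = 100.91 km.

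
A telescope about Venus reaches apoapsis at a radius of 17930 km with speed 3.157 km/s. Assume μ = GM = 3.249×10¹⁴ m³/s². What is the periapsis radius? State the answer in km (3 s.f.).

r_a = 1.793×10⁷ m.
Specific energy ε = v²/2 − μ/r = -1.314×10⁷ J/kg, so a = −μ/(2ε) = 1.237×10⁷ m.
The apsides satisfy r_p + r_a = 2a, so the periapsis radius is 2a − r_a = 6.801×10⁶ m = 6801.4 km.

periapsis radius ≈ 6800 km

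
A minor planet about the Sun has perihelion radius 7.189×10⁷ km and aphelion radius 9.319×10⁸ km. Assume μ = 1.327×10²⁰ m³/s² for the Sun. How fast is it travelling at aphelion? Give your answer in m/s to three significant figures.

Semi-major axis a = (r_p + r_a)/2 = 5.0190×10⁸ km = 5.019×10¹¹ m.
Vis-viva: v² = μ(2/r − 1/a) = 1.327×10²⁰ × (2.146×10⁻¹² − 1.992×10⁻¹²) = 2.040×10⁷ m²/s².
v = 4516 m/s.

v ≈ 4520 m/s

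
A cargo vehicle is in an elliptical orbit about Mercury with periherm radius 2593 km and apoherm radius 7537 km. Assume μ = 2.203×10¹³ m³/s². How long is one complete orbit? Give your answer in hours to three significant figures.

T ≈ 4.24 hours

Semi-major axis a = (r_p + r_a)/2 = (2593.0 + 7537.0)/2 = 5065.0 km = 5.065×10⁶ m.
By Kepler's third law T = 2π√(a³/μ) = 2π × 2.429×10³ = 1.526×10⁴ s.
= 4.239 hours.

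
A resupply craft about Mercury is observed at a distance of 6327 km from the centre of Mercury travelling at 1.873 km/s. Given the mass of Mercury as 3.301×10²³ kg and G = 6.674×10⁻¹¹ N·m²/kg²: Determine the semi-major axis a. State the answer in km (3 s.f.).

a ≈ 6370 km

μ = GM = 6.674×10⁻¹¹ × 3.301×10²³ = 2.203×10¹³ m³/s².
r = 6.327×10⁶ m.
Specific orbital energy ε = v²/2 − μ/r = (1873)²/2 − 2.203×10¹³/6.327×10⁶ = -1.728×10⁶ J/kg.
Since ε = −μ/(2a), a = −μ/(2ε) = 6.375×10⁶ m = 6374.8 km.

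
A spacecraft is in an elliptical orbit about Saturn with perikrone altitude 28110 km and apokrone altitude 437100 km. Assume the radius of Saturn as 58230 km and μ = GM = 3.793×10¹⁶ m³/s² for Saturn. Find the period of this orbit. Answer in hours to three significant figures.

r_p = 58230 + 28110 = 86340 km = 8.6340×10⁷ m.
r_a = 58230 + 437100 = 495330 km = 4.9533×10⁸ m.
Semi-major axis a = (r_p + r_a)/2 = (86340 + 4.9533×10⁵)/2 = 2.9084×10⁵ km = 2.908×10⁸ m.
By Kepler's third law T = 2π√(a³/μ) = 2π × 2.547×10⁴ = 1.600×10⁵ s.
= 44.45 hours.

T ≈ 44.4 hours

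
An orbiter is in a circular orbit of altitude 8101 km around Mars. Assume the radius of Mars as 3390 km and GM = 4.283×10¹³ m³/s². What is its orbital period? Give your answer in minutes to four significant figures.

r = 3390 + 8101 = 11491 km = 1.1491×10⁷ m.
Kepler's third law: T = 2π√(r³/μ) = 2π√((1.149×10⁷)³ / 4.283×10¹³).
r³/μ = 3.543×10⁷ s², so T = 2π × 5.952×10³ = 3.740×10⁴ s.
Converting: 3.740×10⁴ s ÷ 60.00 = 623.3 minutes.

T ≈ 623.3 minutes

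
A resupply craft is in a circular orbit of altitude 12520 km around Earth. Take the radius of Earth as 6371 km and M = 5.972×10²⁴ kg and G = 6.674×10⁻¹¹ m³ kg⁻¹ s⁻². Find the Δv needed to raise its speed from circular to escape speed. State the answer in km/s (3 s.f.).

Δv ≈ 1.90 km/s

μ = GM = 6.674×10⁻¹¹ × 5.972×10²⁴ = 3.986×10¹⁴ m³/s².
r = 6371 + 12520 = 18891 km = 1.8891×10⁷ m.
Circular speed v_c = √(μ/r) = 4593 m/s.
Escape speed v_esc = √(2μ/r) = √2 × v_c = 6496 m/s.
Δv = v_esc − v_c = 1903 m/s = 1.903 km/s.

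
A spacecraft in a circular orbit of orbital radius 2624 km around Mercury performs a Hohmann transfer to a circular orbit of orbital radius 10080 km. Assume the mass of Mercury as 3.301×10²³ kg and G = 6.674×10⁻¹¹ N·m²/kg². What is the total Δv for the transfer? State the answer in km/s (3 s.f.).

μ = GM = 6.674×10⁻¹¹ × 3.301×10²³ = 2.203×10¹³ m³/s².
r₁ = 2624 km = 2.624×10⁶ m.
r₂ = 10080 km = 1.008×10⁷ m.
Transfer ellipse a_t = (r₁ + r₂)/2 = 6.352×10⁶ m.
At r₁: circular v_c1 = √(μ/r₁) = 2898 m/s; transfer-periherm v_p = √[μ(2/r₁ − 1/a_t)] = 3650 m/s.
Δv₁ = v_p − v_c1 = 752.6 m/s.
At r₂: circular v_c2 = √(μ/r₂) = 1478 m/s; transfer-apoherm v_a = √[μ(2/r₂ − 1/a_t)] = 950.2 m/s.
Δv₂ = v_c2 − v_a = 528.2 m/s.
Total Δv = Δv₁ + Δv₂ = 1281 m/s = 1.281 km/s.

Δv_total ≈ 1.28 km/s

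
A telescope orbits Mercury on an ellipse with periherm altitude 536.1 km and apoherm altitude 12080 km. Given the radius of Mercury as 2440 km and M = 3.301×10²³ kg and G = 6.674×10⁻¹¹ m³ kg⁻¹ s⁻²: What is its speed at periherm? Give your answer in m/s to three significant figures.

μ = GM = 6.674×10⁻¹¹ × 3.301×10²³ = 2.203×10¹³ m³/s².
r_p = 2440 + 536.1 = 2976.1 km = 2.9761×10⁶ m.
r_a = 2440 + 12080 = 14520 km = 1.4520×10⁷ m.
Semi-major axis a = (r_p + r_a)/2 = 8748.0 km = 8.748×10⁶ m.
Vis-viva: v² = μ(2/r − 1/a) = 2.203×10¹³ × (6.720×10⁻⁷ − 1.143×10⁻⁷) = 1.229×10⁷ m²/s².
v = 3505 m/s.

v ≈ 3510 m/s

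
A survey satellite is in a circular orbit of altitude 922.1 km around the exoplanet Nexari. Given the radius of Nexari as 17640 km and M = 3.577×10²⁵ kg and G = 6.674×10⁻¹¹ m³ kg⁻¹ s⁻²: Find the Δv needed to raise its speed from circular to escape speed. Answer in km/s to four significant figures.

μ = GM = 6.674×10⁻¹¹ × 3.577×10²⁵ = 2.387×10¹⁵ m³/s².
r = 17640 + 922.1 = 18562 km = 1.8562×10⁷ m.
Circular speed v_c = √(μ/r) = 11340 m/s.
Escape speed v_esc = √(2μ/r) = √2 × v_c = 16040 m/s.
Δv = v_esc − v_c = 4697 m/s = 4.697 km/s.

Δv ≈ 4.697 km/s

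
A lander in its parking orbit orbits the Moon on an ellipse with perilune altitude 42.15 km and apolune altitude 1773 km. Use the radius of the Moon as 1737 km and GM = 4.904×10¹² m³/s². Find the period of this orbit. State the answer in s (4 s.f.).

T ≈ 12200 s

r_p = 1737 + 42.15 = 1779.2 km = 1.7792×10⁶ m.
r_a = 1737 + 1773 = 3510.0 km = 3.5100×10⁶ m.
Semi-major axis a = (r_p + r_a)/2 = (1779.2 + 3510.0)/2 = 2644.6 km = 2.645×10⁶ m.
By Kepler's third law T = 2π√(a³/μ) = 2π × 1.942×10³ = 1.220×10⁴ s.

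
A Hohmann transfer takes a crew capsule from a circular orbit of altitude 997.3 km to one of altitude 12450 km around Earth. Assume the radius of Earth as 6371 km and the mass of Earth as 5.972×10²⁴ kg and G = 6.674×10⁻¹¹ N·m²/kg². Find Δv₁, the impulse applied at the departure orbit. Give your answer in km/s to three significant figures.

μ = GM = 6.674×10⁻¹¹ × 5.972×10²⁴ = 3.986×10¹⁴ m³/s².
r₁ = 6371 + 997.3 = 7368.3 km = 7.3683×10⁶ m.
r₂ = 6371 + 12450 = 18821 km = 1.8821×10⁷ m.
Transfer ellipse a_t = (r₁ + r₂)/2 = 1.309×10⁷ m.
At r₁: circular v_c1 = √(μ/r₁) = 7355 m/s; transfer-perigee v_p = √[μ(2/r₁ − 1/a_t)] = 8817 m/s.
Δv₁ = v_p − v_c1 = 1463 m/s.
= 1.463 km/s.

Δv ≈ 1.46 km/s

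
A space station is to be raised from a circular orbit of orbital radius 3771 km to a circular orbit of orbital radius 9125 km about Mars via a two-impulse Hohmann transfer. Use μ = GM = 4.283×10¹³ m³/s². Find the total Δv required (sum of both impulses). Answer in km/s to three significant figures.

r₁ = 3771 km = 3.771×10⁶ m.
r₂ = 9125 km = 9.125×10⁶ m.
Transfer ellipse a_t = (r₁ + r₂)/2 = 6.448×10⁶ m.
At r₁: circular v_c1 = √(μ/r₁) = 3370 m/s; transfer-periapsis v_p = √[μ(2/r₁ − 1/a_t)] = 4009 m/s.
Δv₁ = v_p − v_c1 = 639.0 m/s.
At r₂: circular v_c2 = √(μ/r₂) = 2166 m/s; transfer-apoapsis v_a = √[μ(2/r₂ − 1/a_t)] = 1657 m/s.
Δv₂ = v_c2 − v_a = 509.7 m/s.
Total Δv = Δv₁ + Δv₂ = 1149 m/s = 1.149 km/s.

Δv_total ≈ 1.15 km/s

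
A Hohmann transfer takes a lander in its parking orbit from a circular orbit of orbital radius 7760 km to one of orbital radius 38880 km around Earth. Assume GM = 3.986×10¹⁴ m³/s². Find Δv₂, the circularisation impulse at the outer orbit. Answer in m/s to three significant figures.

Δv ≈ 1350 m/s

r₁ = 7760 km = 7.760×10⁶ m.
r₂ = 38880 km = 3.888×10⁷ m.
Transfer ellipse a_t = (r₁ + r₂)/2 = 2.332×10⁷ m.
At r₁: circular v_c1 = √(μ/r₁) = 7167 m/s; transfer-perigee v_p = √[μ(2/r₁ − 1/a_t)] = 9254 m/s.
At r₂: circular v_c2 = √(μ/r₂) = 3202 m/s; transfer-apogee v_a = √[μ(2/r₂ − 1/a_t)] = 1847 m/s.
Δv₂ = v_c2 − v_a = 1355 m/s.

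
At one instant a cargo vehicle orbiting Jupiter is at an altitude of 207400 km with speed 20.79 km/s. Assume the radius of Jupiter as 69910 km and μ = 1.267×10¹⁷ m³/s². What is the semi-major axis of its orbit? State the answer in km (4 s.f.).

a ≈ 2.631×10⁵ km

r = 69910 + 207400 = 2.7731×10⁵ km = 2.773×10⁸ m.
Vis-viva rearranged: 1/a = 2/r − v²/μ = 7.212×10⁻⁹ − 3.411×10⁻⁹ = 3.801×10⁻⁹ m⁻¹.
a = 2.631×10⁸ m = 2.6311×10⁵ km.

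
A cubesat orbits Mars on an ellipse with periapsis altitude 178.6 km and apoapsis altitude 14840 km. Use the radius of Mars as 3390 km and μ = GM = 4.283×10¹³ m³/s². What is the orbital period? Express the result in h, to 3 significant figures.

r_p = 3390 + 178.6 = 3568.6 km = 3.5686×10⁶ m.
r_a = 3390 + 14840 = 18230 km = 1.8230×10⁷ m.
Semi-major axis a = (r_p + r_a)/2 = (3568.6 + 18230)/2 = 10899 km = 1.090×10⁷ m.
By Kepler's third law T = 2π√(a³/μ) = 2π × 5.498×10³ = 3.455×10⁴ s.
= 9.596 h.

T ≈ 9.60 h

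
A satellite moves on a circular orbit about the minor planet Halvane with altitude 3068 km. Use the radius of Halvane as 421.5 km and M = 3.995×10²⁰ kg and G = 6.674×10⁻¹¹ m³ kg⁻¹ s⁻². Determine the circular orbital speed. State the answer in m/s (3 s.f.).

μ = GM = 6.674×10⁻¹¹ × 3.995×10²⁰ = 2.666×10¹⁰ m³/s².
r = 421.5 + 3068 = 3489.5 km = 3.4895×10⁶ m.
For a circular orbit v = √(μ/r) = √(2.666×10¹⁰ / 3.490×10⁶) = √(7.641×10³) = 87.41 m/s.

v ≈ 87.4 m/s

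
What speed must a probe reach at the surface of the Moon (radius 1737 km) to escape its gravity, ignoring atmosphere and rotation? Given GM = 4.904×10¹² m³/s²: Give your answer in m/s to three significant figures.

v_esc ≈ 2380 m/s

r = R = 1.737×10⁶ m.
Escape speed v_esc = √(2μ/r) = √(2 × 4.904×10¹² / 1.737×10⁶) = √(5.647×10⁶) = 2376 m/s.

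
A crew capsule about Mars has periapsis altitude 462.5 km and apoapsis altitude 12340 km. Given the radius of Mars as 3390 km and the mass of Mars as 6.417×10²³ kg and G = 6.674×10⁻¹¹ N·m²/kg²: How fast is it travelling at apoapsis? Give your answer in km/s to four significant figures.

μ = GM = 6.674×10⁻¹¹ × 6.417×10²³ = 4.283×10¹³ m³/s².
r_p = 3390 + 462.5 = 3852.5 km = 3.8525×10⁶ m.
r_a = 3390 + 12340 = 15730 km = 1.5730×10⁷ m.
Semi-major axis a = (r_p + r_a)/2 = 9791.2 km = 9.791×10⁶ m.
Vis-viva: v² = μ(2/r − 1/a) = 4.283×10¹³ × (1.271×10⁻⁷ − 1.021×10⁻⁷) = 1.071×10⁶ m²/s².
v = 1035 m/s = 1.035 km/s.

v ≈ 1.035 km/s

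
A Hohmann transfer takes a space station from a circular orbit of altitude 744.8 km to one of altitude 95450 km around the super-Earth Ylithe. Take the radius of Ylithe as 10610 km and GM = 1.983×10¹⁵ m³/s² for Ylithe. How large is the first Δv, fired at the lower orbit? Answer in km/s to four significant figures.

Δv ≈ 4.547 km/s

r₁ = 10610 + 744.8 = 11355 km = 1.1355×10⁷ m.
r₂ = 10610 + 95450 = 106060 km = 1.0606×10⁸ m.
Transfer ellipse a_t = (r₁ + r₂)/2 = 5.871×10⁷ m.
At r₁: circular v_c1 = √(μ/r₁) = 13220 m/s; transfer-periapsis v_p = √[μ(2/r₁ − 1/a_t)] = 17760 m/s.
Δv₁ = v_p − v_c1 = 4547 m/s.
= 4.547 km/s.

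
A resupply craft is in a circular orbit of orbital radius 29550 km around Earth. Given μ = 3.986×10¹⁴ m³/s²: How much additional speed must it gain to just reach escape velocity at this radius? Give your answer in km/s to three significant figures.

Δv ≈ 1.52 km/s

r = 29550 km = 2.955×10⁷ m.
Circular speed v_c = √(μ/r) = 3673 m/s.
Escape speed v_esc = √(2μ/r) = √2 × v_c = 5194 m/s.
Δv = v_esc − v_c = 1521 m/s = 1.521 km/s.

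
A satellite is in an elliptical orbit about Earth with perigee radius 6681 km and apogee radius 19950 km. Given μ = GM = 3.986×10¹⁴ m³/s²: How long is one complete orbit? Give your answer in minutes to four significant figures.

T ≈ 254.9 minutes

Semi-major axis a = (r_p + r_a)/2 = (6681.0 + 19950)/2 = 13316 km = 1.332×10⁷ m.
By Kepler's third law T = 2π√(a³/μ) = 2π × 2.434×10³ = 1.529×10⁴ s.
= 254.9 minutes.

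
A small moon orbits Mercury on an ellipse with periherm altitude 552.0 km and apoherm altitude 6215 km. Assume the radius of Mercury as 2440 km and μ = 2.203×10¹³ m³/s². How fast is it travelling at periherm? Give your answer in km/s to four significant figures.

r_p = 2440 + 552.0 = 2992.0 km = 2.9920×10⁶ m.
r_a = 2440 + 6215 = 8655.0 km = 8.6550×10⁶ m.
Semi-major axis a = (r_p + r_a)/2 = 5823.5 km = 5.824×10⁶ m.
Vis-viva: v² = μ(2/r − 1/a) = 2.203×10¹³ × (6.684×10⁻⁷ − 1.717×10⁻⁷) = 1.094×10⁷ m²/s².
v = 3308 m/s = 3.308 km/s.

v ≈ 3.308 km/s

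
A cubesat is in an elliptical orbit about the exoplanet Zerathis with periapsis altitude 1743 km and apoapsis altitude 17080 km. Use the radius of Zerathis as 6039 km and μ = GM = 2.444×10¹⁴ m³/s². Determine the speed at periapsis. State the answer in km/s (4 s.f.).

v ≈ 6.855 km/s

r_p = 6039 + 1743 = 7782.0 km = 7.7820×10⁶ m.
r_a = 6039 + 17080 = 23119 km = 2.3119×10⁷ m.
Semi-major axis a = (r_p + r_a)/2 = 15450 km = 1.545×10⁷ m.
Vis-viva: v² = μ(2/r − 1/a) = 2.444×10¹⁴ × (2.570×10⁻⁷ − 6.472×10⁻⁸) = 4.699×10⁷ m²/s².
v = 6855 m/s = 6.855 km/s.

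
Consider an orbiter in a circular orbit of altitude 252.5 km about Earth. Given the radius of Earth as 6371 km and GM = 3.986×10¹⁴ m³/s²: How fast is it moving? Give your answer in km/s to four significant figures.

r = 6371 + 252.5 = 6623.5 km = 6.6235×10⁶ m.
For a circular orbit v = √(μ/r) = √(3.986×10¹⁴ / 6.624×10⁶) = √(6.018×10⁷) = 7758 m/s.
That is 7.758 km/s.

v ≈ 7.758 km/s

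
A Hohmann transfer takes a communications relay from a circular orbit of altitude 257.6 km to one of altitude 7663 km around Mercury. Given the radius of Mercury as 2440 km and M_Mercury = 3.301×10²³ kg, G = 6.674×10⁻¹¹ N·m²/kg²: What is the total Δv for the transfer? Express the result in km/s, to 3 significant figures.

μ = GM = 6.674×10⁻¹¹ × 3.301×10²³ = 2.203×10¹³ m³/s².
r₁ = 2440 + 257.6 = 2697.6 km = 2.6976×10⁶ m.
r₂ = 2440 + 7663 = 10103 km = 1.0103×10⁷ m.
Transfer ellipse a_t = (r₁ + r₂)/2 = 6.400×10⁶ m.
At r₁: circular v_c1 = √(μ/r₁) = 2858 m/s; transfer-periherm v_p = √[μ(2/r₁ − 1/a_t)] = 3590 m/s.
Δv₁ = v_p − v_c1 = 732.7 m/s.
At r₂: circular v_c2 = √(μ/r₂) = 1477 m/s; transfer-apoherm v_a = √[μ(2/r₂ − 1/a_t)] = 958.7 m/s.
Δv₂ = v_c2 − v_a = 518.0 m/s.
Total Δv = Δv₁ + Δv₂ = 1251 m/s = 1.251 km/s.

Δv_total ≈ 1.25 km/s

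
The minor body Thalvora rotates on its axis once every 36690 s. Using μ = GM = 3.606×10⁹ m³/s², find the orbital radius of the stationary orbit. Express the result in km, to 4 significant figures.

A synchronous orbit has period T, so by Kepler's third law a = (μT²/4π²)^(1/3).
μT²/4π² = 3.606×10⁹ × (3.669×10⁴)² / 39.48 = 1.230×10¹⁷ m³.
a = 4.973×10⁵ m = 497.26 km.

r_sync ≈ 497.3 km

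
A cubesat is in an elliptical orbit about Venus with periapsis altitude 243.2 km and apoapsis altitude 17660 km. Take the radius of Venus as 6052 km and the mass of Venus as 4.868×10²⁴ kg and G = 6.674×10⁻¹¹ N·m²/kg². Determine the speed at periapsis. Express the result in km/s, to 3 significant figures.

μ = GM = 6.674×10⁻¹¹ × 4.868×10²⁴ = 3.249×10¹⁴ m³/s².
r_p = 6052 + 243.2 = 6295.2 km = 6.2952×10⁶ m.
r_a = 6052 + 17660 = 23712 km = 2.3712×10⁷ m.
Semi-major axis a = (r_p + r_a)/2 = 15004 km = 1.500×10⁷ m.
Vis-viva: v² = μ(2/r − 1/a) = 3.249×10¹⁴ × (3.177×10⁻⁷ − 6.665×10⁻⁸) = 8.156×10⁷ m²/s².
v = 9031 m/s = 9.031 km/s.

v ≈ 9.03 km/s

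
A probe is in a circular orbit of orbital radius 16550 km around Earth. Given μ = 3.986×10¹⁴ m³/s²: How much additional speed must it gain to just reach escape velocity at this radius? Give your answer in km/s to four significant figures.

Δv ≈ 2.033 km/s

r = 16550 km = 1.655×10⁷ m.
Circular speed v_c = √(μ/r) = 4908 m/s.
Escape speed v_esc = √(2μ/r) = √2 × v_c = 6940 m/s.
Δv = v_esc − v_c = 2033 m/s = 2.033 km/s.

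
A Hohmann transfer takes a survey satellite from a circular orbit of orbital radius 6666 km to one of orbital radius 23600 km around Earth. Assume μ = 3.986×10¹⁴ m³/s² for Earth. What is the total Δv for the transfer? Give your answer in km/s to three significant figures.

Δv_total ≈ 3.31 km/s

r₁ = 6666 km = 6.666×10⁶ m.
r₂ = 23600 km = 2.360×10⁷ m.
Transfer ellipse a_t = (r₁ + r₂)/2 = 1.513×10⁷ m.
At r₁: circular v_c1 = √(μ/r₁) = 7733 m/s; transfer-perigee v_p = √[μ(2/r₁ − 1/a_t)] = 9657 m/s.
Δv₁ = v_p − v_c1 = 1924 m/s.
At r₂: circular v_c2 = √(μ/r₂) = 4110 m/s; transfer-apogee v_a = √[μ(2/r₂ − 1/a_t)] = 2728 m/s.
Δv₂ = v_c2 − v_a = 1382 m/s.
Total Δv = Δv₁ + Δv₂ = 3306 m/s = 3.306 km/s.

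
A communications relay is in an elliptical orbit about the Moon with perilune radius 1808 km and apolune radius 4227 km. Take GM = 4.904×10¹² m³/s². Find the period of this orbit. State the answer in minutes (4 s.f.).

Semi-major axis a = (r_p + r_a)/2 = (1808.0 + 4227.0)/2 = 3017.5 km = 3.018×10⁶ m.
By Kepler's third law T = 2π√(a³/μ) = 2π × 2.367×10³ = 1.487×10⁴ s.
= 247.9 minutes.

T ≈ 247.9 minutes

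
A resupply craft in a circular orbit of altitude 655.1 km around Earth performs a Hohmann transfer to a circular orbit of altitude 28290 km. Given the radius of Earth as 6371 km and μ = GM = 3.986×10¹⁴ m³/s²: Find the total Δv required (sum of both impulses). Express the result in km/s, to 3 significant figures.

r₁ = 6371 + 655.1 = 7026.1 km = 7.0261×10⁶ m.
r₂ = 6371 + 28290 = 34661 km = 3.4661×10⁷ m.
Transfer ellipse a_t = (r₁ + r₂)/2 = 2.084×10⁷ m.
At r₁: circular v_c1 = √(μ/r₁) = 7532 m/s; transfer-perigee v_p = √[μ(2/r₁ − 1/a_t)] = 9713 m/s.
Δv₁ = v_p − v_c1 = 2181 m/s.
At r₂: circular v_c2 = √(μ/r₂) = 3391 m/s; transfer-apogee v_a = √[μ(2/r₂ − 1/a_t)] = 1969 m/s.
Δv₂ = v_c2 − v_a = 1422 m/s.
Total Δv = Δv₁ + Δv₂ = 3603 m/s = 3.603 km/s.

Δv_total ≈ 3.60 km/s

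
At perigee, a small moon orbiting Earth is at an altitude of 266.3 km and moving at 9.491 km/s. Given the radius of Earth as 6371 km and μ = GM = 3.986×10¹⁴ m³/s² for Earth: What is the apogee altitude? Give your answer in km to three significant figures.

r_p = 6371 + 266.3 = 6637.3 km = 6.637×10⁶ m.
Specific energy ε = v²/2 − μ/r = -1.501×10⁷ J/kg, so a = −μ/(2ε) = 1.327×10⁷ m.
The apsides satisfy r_p + r_a = 2a, so the apogee radius is 2a − r_p = 1.991×10⁷ m = 19909 km.
Apogee altitude = 19909 − 6371 = 13538 km.

apogee altitude ≈ 13500 km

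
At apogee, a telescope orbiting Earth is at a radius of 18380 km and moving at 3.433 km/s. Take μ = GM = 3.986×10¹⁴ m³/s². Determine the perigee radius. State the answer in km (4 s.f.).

perigee radius ≈ 6858 km

r_a = 1.838×10⁷ m.
Specific energy ε = v²/2 − μ/r = -1.579×10⁷ J/kg, so a = −μ/(2ε) = 1.262×10⁷ m.
The apsides satisfy r_p + r_a = 2a, so the perigee radius is 2a − r_a = 6.858×10⁶ m = 6857.6 km.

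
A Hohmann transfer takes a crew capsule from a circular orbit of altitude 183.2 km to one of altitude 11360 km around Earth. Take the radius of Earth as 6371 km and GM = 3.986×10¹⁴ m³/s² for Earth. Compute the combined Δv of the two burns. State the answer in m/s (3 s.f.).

r₁ = 6371 + 183.2 = 6554.2 km = 6.5542×10⁶ m.
r₂ = 6371 + 11360 = 17731 km = 1.7731×10⁷ m.
Transfer ellipse a_t = (r₁ + r₂)/2 = 1.214×10⁷ m.
At r₁: circular v_c1 = √(μ/r₁) = 7798 m/s; transfer-perigee v_p = √[μ(2/r₁ − 1/a_t)] = 9424 m/s.
Δv₁ = v_p − v_c1 = 1625 m/s.
At r₂: circular v_c2 = √(μ/r₂) = 4741 m/s; transfer-apogee v_a = √[μ(2/r₂ − 1/a_t)] = 3483 m/s.
Δv₂ = v_c2 − v_a = 1258 m/s.
Total Δv = Δv₁ + Δv₂ = 2883 m/s.

Δv_total ≈ 2880 m/s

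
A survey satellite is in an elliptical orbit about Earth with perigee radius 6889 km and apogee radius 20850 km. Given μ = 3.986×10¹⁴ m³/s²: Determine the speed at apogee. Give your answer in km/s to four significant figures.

v ≈ 3.082 km/s

Semi-major axis a = (r_p + r_a)/2 = 13870 km = 1.387×10⁷ m.
Vis-viva: v² = μ(2/r − 1/a) = 3.986×10¹⁴ × (9.592×10⁻⁸ − 7.210×10⁻⁸) = 9.496×10⁶ m²/s².
v = 3082 m/s = 3.082 km/s.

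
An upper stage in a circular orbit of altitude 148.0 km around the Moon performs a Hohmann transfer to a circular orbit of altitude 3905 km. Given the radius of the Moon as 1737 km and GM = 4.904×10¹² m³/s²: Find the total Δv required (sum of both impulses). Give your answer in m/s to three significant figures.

r₁ = 1737 + 148.0 = 1885.0 km = 1.8850×10⁶ m.
r₂ = 1737 + 3905 = 5642.0 km = 5.6420×10⁶ m.
Transfer ellipse a_t = (r₁ + r₂)/2 = 3.764×10⁶ m.
At r₁: circular v_c1 = √(μ/r₁) = 1613 m/s; transfer-perilune v_p = √[μ(2/r₁ − 1/a_t)] = 1975 m/s.
Δv₁ = v_p − v_c1 = 361.9 m/s.
At r₂: circular v_c2 = √(μ/r₂) = 932.3 m/s; transfer-apolune v_a = √[μ(2/r₂ − 1/a_t)] = 659.8 m/s.
Δv₂ = v_c2 − v_a = 272.5 m/s.
Total Δv = Δv₁ + Δv₂ = 634.4 m/s.

Δv_total ≈ 634 m/s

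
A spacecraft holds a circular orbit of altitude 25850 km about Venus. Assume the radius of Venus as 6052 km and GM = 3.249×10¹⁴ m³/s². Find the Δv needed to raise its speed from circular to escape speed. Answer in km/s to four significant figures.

Δv ≈ 1.322 km/s

r = 6052 + 25850 = 31902 km = 3.1902×10⁷ m.
Circular speed v_c = √(μ/r) = 3191 m/s.
Escape speed v_esc = √(2μ/r) = √2 × v_c = 4513 m/s.
Δv = v_esc − v_c = 1322 m/s = 1.322 km/s.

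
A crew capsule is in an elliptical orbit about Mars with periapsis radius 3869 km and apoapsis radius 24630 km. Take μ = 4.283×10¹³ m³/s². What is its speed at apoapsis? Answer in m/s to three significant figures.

Semi-major axis a = (r_p + r_a)/2 = 14250 km = 1.425×10⁷ m.
Vis-viva: v² = μ(2/r − 1/a) = 4.283×10¹³ × (8.120×10⁻⁸ − 7.018×10⁻⁸) = 4.722×10⁵ m²/s².
v = 687.1 m/s.

v ≈ 687 m/s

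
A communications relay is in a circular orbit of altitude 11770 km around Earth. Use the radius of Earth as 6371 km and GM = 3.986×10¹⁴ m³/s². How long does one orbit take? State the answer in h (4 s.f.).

r = 6371 + 11770 = 18141 km = 1.8141×10⁷ m.
Kepler's third law: T = 2π√(r³/μ) = 2π√((1.814×10⁷)³ / 3.986×10¹⁴).
r³/μ = 1.498×10⁷ s², so T = 2π × 3.870×10³ = 2.432×10⁴ s.
Converting: 2.432×10⁴ s ÷ 3600 = 6.755 h.

T ≈ 6.755 h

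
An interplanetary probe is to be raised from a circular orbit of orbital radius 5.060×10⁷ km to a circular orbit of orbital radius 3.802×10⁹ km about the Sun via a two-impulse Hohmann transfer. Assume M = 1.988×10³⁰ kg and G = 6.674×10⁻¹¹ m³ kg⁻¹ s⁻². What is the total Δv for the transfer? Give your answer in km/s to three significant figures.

μ = GM = 6.674×10⁻¹¹ × 1.988×10³⁰ = 1.327×10²⁰ m³/s².
r₁ = 5.060×10⁷ km = 5.060×10¹⁰ m.
r₂ = 3.802×10⁹ km = 3.802×10¹² m.
Transfer ellipse a_t = (r₁ + r₂)/2 = 1.926×10¹² m.
At r₁: circular v_c1 = √(μ/r₁) = 51210 m/s; transfer-perihelion v_p = √[μ(2/r₁ − 1/a_t)] = 71940 m/s.
Δv₁ = v_p − v_c1 = 20730 m/s.
At r₂: circular v_c2 = √(μ/r₂) = 5907 m/s; transfer-aphelion v_a = √[μ(2/r₂ − 1/a_t)] = 957.4 m/s.
Δv₂ = v_c2 − v_a = 4950 m/s.
Total Δv = Δv₁ + Δv₂ = 25680 m/s = 25.68 km/s.

Δv_total ≈ 25.7 km/s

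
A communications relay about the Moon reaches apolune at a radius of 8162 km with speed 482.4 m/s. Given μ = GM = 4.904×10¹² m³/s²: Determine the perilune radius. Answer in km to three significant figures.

perilune radius ≈ 1960 km

r_a = 8.162×10⁶ m.
Specific energy ε = v²/2 − μ/r = -4.845×10⁵ J/kg, so a = −μ/(2ε) = 5.061×10⁶ m.
The apsides satisfy r_p + r_a = 2a, so the perilune radius is 2a − r_a = 1.960×10⁶ m = 1960.2 km.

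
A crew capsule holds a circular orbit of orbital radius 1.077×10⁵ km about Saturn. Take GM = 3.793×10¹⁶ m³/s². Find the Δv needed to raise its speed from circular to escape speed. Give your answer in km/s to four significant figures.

Δv ≈ 7.773 km/s

r = 1.077×10⁵ km = 1.077×10⁸ m.
Circular speed v_c = √(μ/r) = 18770 m/s.
Escape speed v_esc = √(2μ/r) = √2 × v_c = 26540 m/s.
Δv = v_esc − v_c = 7773 m/s = 7.773 km/s.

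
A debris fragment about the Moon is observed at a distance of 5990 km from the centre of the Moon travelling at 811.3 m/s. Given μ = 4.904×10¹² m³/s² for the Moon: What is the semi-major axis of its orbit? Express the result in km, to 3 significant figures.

r = 5.990×10⁶ m.
Specific orbital energy ε = v²/2 − μ/r = (811.3)²/2 − 4.904×10¹²/5.990×10⁶ = -4.896×10⁵ J/kg.
Since ε = −μ/(2a), a = −μ/(2ε) = 5.008×10⁶ m = 5008.2 km.

a ≈ 5010 km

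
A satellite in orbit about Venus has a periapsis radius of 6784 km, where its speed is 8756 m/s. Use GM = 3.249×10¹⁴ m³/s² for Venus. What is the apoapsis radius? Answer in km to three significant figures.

r_p = 6.784×10⁶ m.
Specific energy ε = v²/2 − μ/r = -9.558×10⁶ J/kg, so a = −μ/(2ε) = 1.700×10⁷ m.
The apsides satisfy r_p + r_a = 2a, so the apoapsis radius is 2a − r_p = 2.721×10⁷ m = 27207 km.

apoapsis radius ≈ 27200 km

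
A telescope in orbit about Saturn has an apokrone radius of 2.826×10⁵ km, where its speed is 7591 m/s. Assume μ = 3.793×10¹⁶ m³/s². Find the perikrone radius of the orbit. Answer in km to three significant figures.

perikrone radius ≈ 77200 km

r_a = 2.826×10⁸ m.
Specific energy ε = v²/2 − μ/r = -1.054×10⁸ J/kg, so a = −μ/(2ε) = 1.799×10⁸ m.
The apsides satisfy r_p + r_a = 2a, so the perikrone radius is 2a − r_a = 7.725×10⁷ m = 77246 km.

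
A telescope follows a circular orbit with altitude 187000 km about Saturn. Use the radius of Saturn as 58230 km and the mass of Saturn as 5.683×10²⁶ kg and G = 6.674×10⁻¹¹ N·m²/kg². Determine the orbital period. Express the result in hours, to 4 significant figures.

T ≈ 34.42 hours

μ = GM = 6.674×10⁻¹¹ × 5.683×10²⁶ = 3.793×10¹⁶ m³/s².
r = 58230 + 187000 = 245230 km = 2.4523×10⁸ m.
Kepler's third law: T = 2π√(r³/μ) = 2π√((2.452×10⁸)³ / 3.793×10¹⁶).
r³/μ = 3.888×10⁸ s², so T = 2π × 1.972×10⁴ = 1.239×10⁵ s.
Converting: 1.239×10⁵ s ÷ 3600 = 34.42 hours.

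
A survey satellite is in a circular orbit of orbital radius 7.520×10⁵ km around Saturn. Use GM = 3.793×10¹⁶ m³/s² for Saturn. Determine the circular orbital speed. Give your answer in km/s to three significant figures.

r = 7.520×10⁵ km = 7.520×10⁸ m.
For a circular orbit v = √(μ/r) = √(3.793×10¹⁶ / 7.520×10⁸) = √(5.044×10⁷) = 7102 m/s.
That is 7.102 km/s.

v ≈ 7.10 km/s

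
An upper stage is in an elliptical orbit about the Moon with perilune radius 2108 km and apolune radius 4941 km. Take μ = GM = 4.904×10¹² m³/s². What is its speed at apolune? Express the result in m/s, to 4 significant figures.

Semi-major axis a = (r_p + r_a)/2 = 3524.5 km = 3.524×10⁶ m.
Vis-viva: v² = μ(2/r − 1/a) = 4.904×10¹² × (4.048×10⁻⁷ − 2.837×10⁻⁷) = 5.936×10⁵ m²/s².
v = 770.5 m/s.

v ≈ 770.5 m/s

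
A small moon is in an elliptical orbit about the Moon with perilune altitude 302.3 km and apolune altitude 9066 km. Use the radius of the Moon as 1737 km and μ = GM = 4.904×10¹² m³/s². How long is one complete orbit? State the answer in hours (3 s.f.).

r_p = 1737 + 302.3 = 2039.3 km = 2.0393×10⁶ m.
r_a = 1737 + 9066 = 10803 km = 1.0803×10⁷ m.
Semi-major axis a = (r_p + r_a)/2 = (2039.3 + 10803)/2 = 6421.1 km = 6.421×10⁶ m.
By Kepler's third law T = 2π√(a³/μ) = 2π × 7.348×10³ = 4.617×10⁴ s.
= 12.82 hours.

T ≈ 12.8 hours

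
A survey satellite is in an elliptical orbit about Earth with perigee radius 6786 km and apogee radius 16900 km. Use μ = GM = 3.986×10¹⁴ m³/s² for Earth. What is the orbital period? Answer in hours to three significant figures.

T ≈ 3.56 hours

Semi-major axis a = (r_p + r_a)/2 = (6786.0 + 16900)/2 = 11843 km = 1.184×10⁷ m.
By Kepler's third law T = 2π√(a³/μ) = 2π × 2.041×10³ = 1.283×10⁴ s.
= 3.563 hours.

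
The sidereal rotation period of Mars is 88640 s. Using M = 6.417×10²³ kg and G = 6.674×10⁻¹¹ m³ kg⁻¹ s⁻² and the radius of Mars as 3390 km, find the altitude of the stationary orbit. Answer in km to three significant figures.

μ = GM = 6.674×10⁻¹¹ × 6.417×10²³ = 4.283×10¹³ m³/s².
A synchronous orbit has period T, so by Kepler's third law a = (μT²/4π²)^(1/3).
μT²/4π² = 4.283×10¹³ × (8.864×10⁴)² / 39.48 = 8.524×10²¹ m³.
a = 2.043×10⁷ m = 20427 km.
Altitude h = a − R = 20427 − 3390 = 17037 km.

h_sync ≈ 17000 km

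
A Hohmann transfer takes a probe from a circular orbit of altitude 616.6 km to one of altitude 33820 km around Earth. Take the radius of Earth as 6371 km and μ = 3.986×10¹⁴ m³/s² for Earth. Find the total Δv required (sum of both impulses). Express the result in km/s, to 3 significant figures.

Δv_total ≈ 3.74 km/s

r₁ = 6371 + 616.6 = 6987.6 km = 6.9876×10⁶ m.
r₂ = 6371 + 33820 = 40191 km = 4.0191×10⁷ m.
Transfer ellipse a_t = (r₁ + r₂)/2 = 2.359×10⁷ m.
At r₁: circular v_c1 = √(μ/r₁) = 7553 m/s; transfer-perigee v_p = √[μ(2/r₁ − 1/a_t)] = 9859 m/s.
Δv₁ = v_p − v_c1 = 2306 m/s.
At r₂: circular v_c2 = √(μ/r₂) = 3149 m/s; transfer-apogee v_a = √[μ(2/r₂ − 1/a_t)] = 1714 m/s.
Δv₂ = v_c2 − v_a = 1435 m/s.
Total Δv = Δv₁ + Δv₂ = 3741 m/s = 3.741 km/s.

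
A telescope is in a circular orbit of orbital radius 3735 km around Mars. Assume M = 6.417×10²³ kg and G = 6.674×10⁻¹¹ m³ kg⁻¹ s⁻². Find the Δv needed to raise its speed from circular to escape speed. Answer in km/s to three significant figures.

Δv ≈ 1.40 km/s

μ = GM = 6.674×10⁻¹¹ × 6.417×10²³ = 4.283×10¹³ m³/s².
r = 3735 km = 3.735×10⁶ m.
Circular speed v_c = √(μ/r) = 3386 m/s.
Escape speed v_esc = √(2μ/r) = √2 × v_c = 4789 m/s.
Δv = v_esc − v_c = 1403 m/s = 1.403 km/s.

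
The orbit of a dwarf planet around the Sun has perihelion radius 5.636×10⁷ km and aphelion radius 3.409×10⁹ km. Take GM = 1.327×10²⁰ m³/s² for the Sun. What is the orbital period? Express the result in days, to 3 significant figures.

Semi-major axis a = (r_p + r_a)/2 = (5.6360×10⁷ + 3.4090×10⁹)/2 = 1.7327×10⁹ km = 1.733×10¹² m.
By Kepler's third law T = 2π√(a³/μ) = 2π × 1.980×10⁸ = 1.244×10⁹ s.
= 14400 days.

T ≈ 14400 days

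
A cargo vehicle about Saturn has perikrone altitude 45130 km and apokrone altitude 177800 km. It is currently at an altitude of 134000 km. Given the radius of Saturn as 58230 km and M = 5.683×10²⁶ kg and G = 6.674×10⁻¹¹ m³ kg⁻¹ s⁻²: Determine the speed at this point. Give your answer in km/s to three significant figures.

μ = GM = 6.674×10⁻¹¹ × 5.683×10²⁶ = 3.793×10¹⁶ m³/s².
r_p = 58230 + 45130 = 103360 km = 1.0336×10⁸ m.
r_a = 58230 + 177800 = 236030 km = 2.3603×10⁸ m.
r = 58230 + 134000 = 1.9223×10⁵ km = 1.922×10⁸ m.
Semi-major axis a = (r_p + r_a)/2 = 1.6970×10⁵ km = 1.697×10⁸ m.
Vis-viva: v² = μ(2/r − 1/a) = 3.793×10¹⁶ × (1.040×10⁻⁸ − 5.893×10⁻⁹) = 1.711×10⁸ m²/s².
v = 13080 m/s = 13.08 km/s.

v ≈ 13.1 km/s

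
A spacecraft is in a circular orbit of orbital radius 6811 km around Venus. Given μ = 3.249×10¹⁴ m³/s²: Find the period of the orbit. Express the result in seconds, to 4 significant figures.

r = 6811 km = 6.811×10⁶ m.
Kepler's third law: T = 2π√(r³/μ) = 2π√((6.811×10⁶)³ / 3.249×10¹⁴).
r³/μ = 9.725×10⁵ s², so T = 2π × 9.861×10² = 6.196×10³ s.

T ≈ 6196 seconds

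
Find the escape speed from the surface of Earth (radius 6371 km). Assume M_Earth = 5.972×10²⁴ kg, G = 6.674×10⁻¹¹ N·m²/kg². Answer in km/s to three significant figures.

v_esc ≈ 11.2 km/s

μ = GM = 6.674×10⁻¹¹ × 5.972×10²⁴ = 3.986×10¹⁴ m³/s².
r = R = 6.371×10⁶ m.
Escape speed v_esc = √(2μ/r) = √(2 × 3.986×10¹⁴ / 6.371×10⁶) = √(1.251×10⁸) = 11190 m/s.
= 11.19 km/s.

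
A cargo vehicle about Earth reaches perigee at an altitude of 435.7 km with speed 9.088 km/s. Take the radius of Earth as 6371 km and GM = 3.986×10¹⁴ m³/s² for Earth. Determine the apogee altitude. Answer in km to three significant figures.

r_p = 6371 + 435.7 = 6806.7 km = 6.807×10⁶ m.
Specific energy ε = v²/2 − μ/r = -1.726×10⁷ J/kg, so a = −μ/(2ε) = 1.154×10⁷ m.
The apsides satisfy r_p + r_a = 2a, so the apogee radius is 2a − r_p = 1.628×10⁷ m = 16282 km.
Apogee altitude = 16282 − 6371 = 9910.7 km.

apogee altitude ≈ 9910 km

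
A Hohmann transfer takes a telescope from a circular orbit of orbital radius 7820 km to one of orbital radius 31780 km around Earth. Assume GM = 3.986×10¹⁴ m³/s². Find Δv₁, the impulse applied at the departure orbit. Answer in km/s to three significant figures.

r₁ = 7820 km = 7.820×10⁶ m.
r₂ = 31780 km = 3.178×10⁷ m.
Transfer ellipse a_t = (r₁ + r₂)/2 = 1.980×10⁷ m.
At r₁: circular v_c1 = √(μ/r₁) = 7139 m/s; transfer-perigee v_p = √[μ(2/r₁ − 1/a_t)] = 9045 m/s.
Δv₁ = v_p − v_c1 = 1906 m/s.
= 1.906 km/s.

Δv ≈ 1.91 km/s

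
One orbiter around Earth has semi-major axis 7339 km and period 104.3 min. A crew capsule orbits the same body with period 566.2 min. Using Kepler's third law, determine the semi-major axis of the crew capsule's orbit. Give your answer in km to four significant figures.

Kepler's third law: a³ ∝ T², so a₂ = a₁ (T₂/T₁)^(2/3).
T₂/T₁ = 5.429, (T₂/T₁)^(2/3) = 3.089.
a₂ = 7339 × 3.089 = 22670 km.

a₂ ≈ 22670 km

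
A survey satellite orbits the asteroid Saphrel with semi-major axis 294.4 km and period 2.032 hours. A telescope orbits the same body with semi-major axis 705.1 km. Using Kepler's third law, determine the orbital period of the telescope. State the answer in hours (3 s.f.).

Kepler's third law: T² ∝ a³, so T₂ = T₁ (a₂/a₁)^(3/2).
a₂/a₁ = 2.395, (a₂/a₁)^(3/2) = 3.707.
T₂ = 2.032 × 3.707 = 7.532 hours.

T₂ ≈ 7.53 hours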